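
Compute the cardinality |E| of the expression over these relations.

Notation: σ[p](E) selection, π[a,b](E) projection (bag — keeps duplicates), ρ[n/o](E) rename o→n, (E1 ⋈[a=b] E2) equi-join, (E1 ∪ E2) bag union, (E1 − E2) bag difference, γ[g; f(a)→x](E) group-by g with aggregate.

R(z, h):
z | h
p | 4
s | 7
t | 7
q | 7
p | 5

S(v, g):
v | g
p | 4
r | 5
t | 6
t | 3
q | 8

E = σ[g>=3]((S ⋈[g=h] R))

Subexpression sizes:
  S → 5
  R → 5
  (S ⋈[g=h] R) → 2
  σ[g>=3]((S ⋈[g=h] R)) → 2

|E| = 2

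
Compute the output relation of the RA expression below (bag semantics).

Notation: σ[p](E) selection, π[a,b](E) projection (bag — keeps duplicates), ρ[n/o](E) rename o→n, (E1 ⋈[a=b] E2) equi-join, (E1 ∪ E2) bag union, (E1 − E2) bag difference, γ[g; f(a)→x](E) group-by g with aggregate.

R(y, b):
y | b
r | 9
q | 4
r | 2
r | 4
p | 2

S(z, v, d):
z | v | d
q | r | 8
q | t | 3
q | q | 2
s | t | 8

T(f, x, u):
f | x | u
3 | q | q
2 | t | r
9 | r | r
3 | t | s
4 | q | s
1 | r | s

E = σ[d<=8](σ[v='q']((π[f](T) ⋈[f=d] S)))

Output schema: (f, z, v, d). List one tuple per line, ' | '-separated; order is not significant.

Row counts bottom-up:
  T → 6
  π[f](T) → 6
  S → 4
  (π[f](T) ⋈[f=d] S) → 3
  σ[v='q']((π[f](T) ⋈[f=d] S)) → 1
  σ[d<=8](σ[v='q']((π[f](T) ⋈[f=d] S))) → 1

== RESULT ==
f | z | v | d
2 | q | q | 2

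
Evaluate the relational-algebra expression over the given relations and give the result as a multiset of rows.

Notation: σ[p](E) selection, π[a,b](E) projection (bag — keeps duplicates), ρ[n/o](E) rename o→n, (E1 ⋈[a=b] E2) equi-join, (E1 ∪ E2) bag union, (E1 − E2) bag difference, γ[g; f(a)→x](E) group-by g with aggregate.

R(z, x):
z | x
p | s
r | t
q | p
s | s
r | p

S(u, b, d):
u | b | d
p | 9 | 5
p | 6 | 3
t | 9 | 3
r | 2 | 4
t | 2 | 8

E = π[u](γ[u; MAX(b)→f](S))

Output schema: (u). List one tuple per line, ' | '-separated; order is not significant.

Stepwise |·|:
  S → 5
  γ[u; MAX(b)→f](S) → 3
  π[u](γ[u; MAX(b)→f](S)) → 3

== RESULT ==
u
p
r
t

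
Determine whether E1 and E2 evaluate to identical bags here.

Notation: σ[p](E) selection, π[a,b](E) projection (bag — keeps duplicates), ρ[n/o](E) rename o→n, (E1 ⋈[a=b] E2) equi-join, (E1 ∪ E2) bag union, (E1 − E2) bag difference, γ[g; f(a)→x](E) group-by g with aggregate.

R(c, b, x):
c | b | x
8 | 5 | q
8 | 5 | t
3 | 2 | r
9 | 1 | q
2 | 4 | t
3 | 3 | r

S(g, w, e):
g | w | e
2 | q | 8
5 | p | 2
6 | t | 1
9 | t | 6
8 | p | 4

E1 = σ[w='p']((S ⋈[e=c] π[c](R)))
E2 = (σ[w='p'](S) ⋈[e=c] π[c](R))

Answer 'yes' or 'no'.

E1 subexpression sizes:
  S → 5
  R → 6
  π[c](R) → 6
  (S ⋈[e=c] π[c](R)) → 3
  σ[w='p']((S ⋈[e=c] π[c](R))) → 1
E2 subexpression sizes:
  S → 5
  σ[w='p'](S) → 2
  R → 6
  π[c](R) → 6
  (σ[w='p'](S) ⋈[e=c] π[c](R)) → 1

E1 and E2 produce the same multiset:
g | w | e | c
5 | p | 2 | 2

yes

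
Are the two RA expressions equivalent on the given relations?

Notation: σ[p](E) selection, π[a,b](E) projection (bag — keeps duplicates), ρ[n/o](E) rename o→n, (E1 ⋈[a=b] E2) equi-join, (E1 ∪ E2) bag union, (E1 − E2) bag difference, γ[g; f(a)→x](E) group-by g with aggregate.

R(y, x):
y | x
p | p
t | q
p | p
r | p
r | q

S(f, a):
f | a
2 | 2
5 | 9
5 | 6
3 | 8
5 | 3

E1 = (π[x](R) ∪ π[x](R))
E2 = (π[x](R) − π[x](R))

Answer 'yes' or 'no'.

E1 per-node cardinality:
  R → 5
  π[x](R) → 5
  R → 5
  π[x](R) → 5
  (π[x](R) ∪ π[x](R)) → 10
E2 per-node cardinality:
  R → 5
  π[x](R) → 5
  R → 5
  π[x](R) → 5
  (π[x](R) − π[x](R)) → 0

E1 result:
x
p
p
p
p
p
p
q
q
q
q
E2 result:
x
(0 rows)
Witness: ('p',) appears 6× in E1 but 0× in E2.

no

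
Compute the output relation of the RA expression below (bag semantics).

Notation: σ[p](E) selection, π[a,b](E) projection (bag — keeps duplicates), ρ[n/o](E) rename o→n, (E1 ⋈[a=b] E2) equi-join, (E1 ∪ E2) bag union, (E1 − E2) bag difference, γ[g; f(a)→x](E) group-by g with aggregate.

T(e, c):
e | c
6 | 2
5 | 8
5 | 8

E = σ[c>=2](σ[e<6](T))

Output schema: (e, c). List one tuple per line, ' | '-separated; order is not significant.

Per-node cardinality:
  T → 3
  σ[e<6](T) → 2
  σ[c>=2](σ[e<6](T)) → 2

== RESULT ==
e | c
5 | 8
5 | 8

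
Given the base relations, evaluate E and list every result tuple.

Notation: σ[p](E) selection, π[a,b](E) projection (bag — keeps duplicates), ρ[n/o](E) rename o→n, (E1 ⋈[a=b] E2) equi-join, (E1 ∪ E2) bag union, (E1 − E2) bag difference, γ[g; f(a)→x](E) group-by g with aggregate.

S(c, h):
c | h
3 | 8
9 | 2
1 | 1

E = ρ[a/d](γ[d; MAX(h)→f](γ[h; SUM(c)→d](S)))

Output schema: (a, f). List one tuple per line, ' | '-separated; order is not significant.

Per-node cardinality:
  S → 3
  γ[h; SUM(c)→d](S) → 3
  γ[d; MAX(h)→f](γ[h; SUM(c)→d](S)) → 3
  ρ[a/d](γ[d; MAX(h)→f](γ[h; SUM(c)→d](S))) → 3

== RESULT ==
a | f
1 | 1
3 | 8
9 | 2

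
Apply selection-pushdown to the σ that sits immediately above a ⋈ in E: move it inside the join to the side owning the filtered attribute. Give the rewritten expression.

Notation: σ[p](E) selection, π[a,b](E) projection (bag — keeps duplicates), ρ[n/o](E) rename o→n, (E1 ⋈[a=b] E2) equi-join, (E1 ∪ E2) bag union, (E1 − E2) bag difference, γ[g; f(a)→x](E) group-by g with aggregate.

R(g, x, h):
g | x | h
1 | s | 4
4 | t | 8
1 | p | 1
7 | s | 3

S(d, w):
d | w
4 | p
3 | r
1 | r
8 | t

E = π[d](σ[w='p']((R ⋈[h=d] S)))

σ filters on w, owned by the right side.
E' = π[d]((R ⋈[h=d] σ[w='p'](S)))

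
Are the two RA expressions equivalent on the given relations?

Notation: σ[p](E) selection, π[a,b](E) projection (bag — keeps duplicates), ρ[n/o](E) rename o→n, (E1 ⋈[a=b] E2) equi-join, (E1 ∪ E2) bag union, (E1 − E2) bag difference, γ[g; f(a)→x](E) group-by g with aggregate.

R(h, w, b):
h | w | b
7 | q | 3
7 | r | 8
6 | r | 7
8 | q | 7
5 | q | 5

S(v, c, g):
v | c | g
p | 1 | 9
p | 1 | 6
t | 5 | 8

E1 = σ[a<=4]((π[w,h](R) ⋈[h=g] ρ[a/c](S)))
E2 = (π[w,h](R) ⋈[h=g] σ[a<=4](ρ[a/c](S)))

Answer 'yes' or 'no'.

E1 per-node cardinality:
  R → 5
  π[w,h](R) → 5
  S → 3
  ρ[a/c](S) → 3
  (π[w,h](R) ⋈[h=g] ρ[a/c](S)) → 2
  σ[a<=4]((π[w,h](R) ⋈[h=g] ρ[a/c](S))) → 1
E2 per-node cardinality:
  R → 5
  π[w,h](R) → 5
  S → 3
  ρ[a/c](S) → 3
  σ[a<=4](ρ[a/c](S)) → 2
  (π[w,h](R) ⋈[h=g] σ[a<=4](ρ[a/c](S))) → 1

E1 and E2 produce the same multiset:
w | h | v | a | g
r | 6 | p | 1 | 6

yes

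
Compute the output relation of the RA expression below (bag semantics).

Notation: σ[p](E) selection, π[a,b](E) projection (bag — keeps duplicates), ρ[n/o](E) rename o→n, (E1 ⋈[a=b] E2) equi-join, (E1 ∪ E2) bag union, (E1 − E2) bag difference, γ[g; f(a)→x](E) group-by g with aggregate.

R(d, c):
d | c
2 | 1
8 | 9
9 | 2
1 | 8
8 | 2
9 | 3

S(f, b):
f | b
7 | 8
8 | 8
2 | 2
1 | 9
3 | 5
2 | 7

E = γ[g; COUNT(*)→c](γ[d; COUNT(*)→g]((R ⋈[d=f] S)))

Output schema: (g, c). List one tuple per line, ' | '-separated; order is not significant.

Per-node cardinality:
  R → 6
  S → 6
  (R ⋈[d=f] S) → 5
  γ[d; COUNT(*)→g]((R ⋈[d=f] S)) → 3
  γ[g; COUNT(*)→c](γ[d; COUNT(*)→g]((R ⋈[d=f] S))) → 2

== RESULT ==
g | c
1 | 1
2 | 2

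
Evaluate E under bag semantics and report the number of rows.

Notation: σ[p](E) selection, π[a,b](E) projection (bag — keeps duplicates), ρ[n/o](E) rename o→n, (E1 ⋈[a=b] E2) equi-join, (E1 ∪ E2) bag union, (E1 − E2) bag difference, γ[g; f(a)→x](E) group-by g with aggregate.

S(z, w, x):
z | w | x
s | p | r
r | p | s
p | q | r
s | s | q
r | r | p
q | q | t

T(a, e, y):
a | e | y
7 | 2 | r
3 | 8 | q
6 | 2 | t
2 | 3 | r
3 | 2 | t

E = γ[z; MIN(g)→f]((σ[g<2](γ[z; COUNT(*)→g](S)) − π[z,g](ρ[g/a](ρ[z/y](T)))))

Subexpression sizes:
  S → 6
  γ[z; COUNT(*)→g](S) → 4
  σ[g<2](γ[z; COUNT(*)→g](S)) → 2
  T → 5
  ρ[z/y](T) → 5
  ρ[g/a](ρ[z/y](T)) → 5
  π[z,g](ρ[g/a](ρ[z/y](T))) → 5
  (σ[g<2](γ[z; COUNT(*)→g](S)) − π[z,g](ρ[g/a](ρ[z/y](T)))) → 2
  γ[z; MIN(g)→f]((σ[g<2](γ[z; COUNT(*)→g](S)) − π[z,g](ρ[g/a](ρ[z/y](T))))) → 2

|E| = 2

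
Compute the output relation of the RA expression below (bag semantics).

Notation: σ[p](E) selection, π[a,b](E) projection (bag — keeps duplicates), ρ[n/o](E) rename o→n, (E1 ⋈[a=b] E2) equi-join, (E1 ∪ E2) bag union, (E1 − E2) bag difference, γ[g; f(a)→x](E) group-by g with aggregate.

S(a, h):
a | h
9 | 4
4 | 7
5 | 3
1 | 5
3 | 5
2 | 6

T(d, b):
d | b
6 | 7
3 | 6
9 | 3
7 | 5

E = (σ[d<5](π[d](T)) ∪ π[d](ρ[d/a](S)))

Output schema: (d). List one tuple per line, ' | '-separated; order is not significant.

Stepwise |·|:
  T → 4
  π[d](T) → 4
  σ[d<5](π[d](T)) → 1
  S → 6
  ρ[d/a](S) → 6
  π[d](ρ[d/a](S)) → 6
  (σ[d<5](π[d](T)) ∪ π[d](ρ[d/a](S))) → 7

== RESULT ==
d
1
2
3
3
4
5
9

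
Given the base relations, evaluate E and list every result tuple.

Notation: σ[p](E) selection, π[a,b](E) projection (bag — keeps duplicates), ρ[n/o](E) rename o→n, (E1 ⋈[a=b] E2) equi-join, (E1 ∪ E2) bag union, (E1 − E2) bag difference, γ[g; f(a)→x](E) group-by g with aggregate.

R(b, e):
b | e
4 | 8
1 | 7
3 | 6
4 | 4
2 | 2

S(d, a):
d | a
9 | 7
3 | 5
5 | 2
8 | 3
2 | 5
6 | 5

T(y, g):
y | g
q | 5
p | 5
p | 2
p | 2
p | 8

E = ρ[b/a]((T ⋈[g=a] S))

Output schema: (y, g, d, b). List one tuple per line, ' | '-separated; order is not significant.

Subexpression sizes:
  T → 5
  S → 6
  (T ⋈[g=a] S) → 8
  ρ[b/a]((T ⋈[g=a] S)) → 8

== RESULT ==
y | g | d | b
p | 2 | 5 | 2
p | 2 | 5 | 2
p | 5 | 2 | 5
p | 5 | 3 | 5
p | 5 | 6 | 5
q | 5 | 2 | 5
q | 5 | 3 | 5
q | 5 | 6 | 5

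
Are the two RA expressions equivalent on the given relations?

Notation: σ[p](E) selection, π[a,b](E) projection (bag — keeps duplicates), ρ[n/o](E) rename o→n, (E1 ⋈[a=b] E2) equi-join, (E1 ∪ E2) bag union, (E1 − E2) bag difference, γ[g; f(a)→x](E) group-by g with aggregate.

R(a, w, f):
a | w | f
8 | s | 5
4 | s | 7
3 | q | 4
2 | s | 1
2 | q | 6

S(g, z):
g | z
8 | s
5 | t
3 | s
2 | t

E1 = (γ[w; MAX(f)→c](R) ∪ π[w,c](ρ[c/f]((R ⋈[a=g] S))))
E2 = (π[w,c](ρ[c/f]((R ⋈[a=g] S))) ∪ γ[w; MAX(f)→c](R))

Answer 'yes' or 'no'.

E1 per-node cardinality:
  R → 5
  γ[w; MAX(f)→c](R) → 2
  R → 5
  S → 4
  (R ⋈[a=g] S) → 4
  ρ[c/f]((R ⋈[a=g] S)) → 4
  π[w,c](ρ[c/f]((R ⋈[a=g] S))) → 4
  (γ[w; MAX(f)→c](R) ∪ π[w,c](ρ[c/f]((R ⋈[a=g] S)))) → 6
E2 per-node cardinality:
  R → 5
  S → 4
  (R ⋈[a=g] S) → 4
  ρ[c/f]((R ⋈[a=g] S)) → 4
  π[w,c](ρ[c/f]((R ⋈[a=g] S))) → 4
  R → 5
  γ[w; MAX(f)→c](R) → 2
  (π[w,c](ρ[c/f]((R ⋈[a=g] S))) ∪ γ[w; MAX(f)→c](R)) → 6

E1 and E2 produce the same multiset:
w | c
q | 4
q | 6
q | 6
s | 1
s | 5
s | 7

yes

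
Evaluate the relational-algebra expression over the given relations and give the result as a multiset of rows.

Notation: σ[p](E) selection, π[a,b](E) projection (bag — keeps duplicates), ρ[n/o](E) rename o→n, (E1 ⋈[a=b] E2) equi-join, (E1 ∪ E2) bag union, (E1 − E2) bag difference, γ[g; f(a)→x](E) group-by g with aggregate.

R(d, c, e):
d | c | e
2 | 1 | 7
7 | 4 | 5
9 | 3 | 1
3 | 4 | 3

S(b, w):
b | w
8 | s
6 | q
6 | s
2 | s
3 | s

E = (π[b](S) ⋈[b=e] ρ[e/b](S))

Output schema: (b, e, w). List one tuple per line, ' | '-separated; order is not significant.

Subexpression sizes:
  S → 5
  π[b](S) → 5
  S → 5
  ρ[e/b](S) → 5
  (π[b](S) ⋈[b=e] ρ[e/b](S)) → 7

== RESULT ==
b | e | w
2 | 2 | s
3 | 3 | s
6 | 6 | q
6 | 6 | q
6 | 6 | s
6 | 6 | s
8 | 8 | s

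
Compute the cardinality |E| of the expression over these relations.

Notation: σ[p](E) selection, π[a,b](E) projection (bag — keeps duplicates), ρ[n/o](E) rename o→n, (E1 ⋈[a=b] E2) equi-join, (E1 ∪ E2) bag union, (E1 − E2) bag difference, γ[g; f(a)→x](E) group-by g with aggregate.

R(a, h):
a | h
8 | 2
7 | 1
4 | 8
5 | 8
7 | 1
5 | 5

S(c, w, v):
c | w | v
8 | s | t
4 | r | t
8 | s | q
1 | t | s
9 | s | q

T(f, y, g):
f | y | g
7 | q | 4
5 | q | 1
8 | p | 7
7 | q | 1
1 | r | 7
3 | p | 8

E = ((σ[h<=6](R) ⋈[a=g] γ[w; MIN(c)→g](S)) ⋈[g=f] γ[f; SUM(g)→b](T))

Row counts bottom-up:
  R → 6
  σ[h<=6](R) → 4
  S → 5
  γ[w; MIN(c)→g](S) → 3
  (σ[h<=6](R) ⋈[a=g] γ[w; MIN(c)→g](S)) → 1
  T → 6
  γ[f; SUM(g)→b](T) → 5
  ((σ[h<=6](R) ⋈[a=g] γ[w; MIN(c)→g](S)) ⋈[g=f] γ[f; SUM(g)→b](T)) → 1

|E| = 1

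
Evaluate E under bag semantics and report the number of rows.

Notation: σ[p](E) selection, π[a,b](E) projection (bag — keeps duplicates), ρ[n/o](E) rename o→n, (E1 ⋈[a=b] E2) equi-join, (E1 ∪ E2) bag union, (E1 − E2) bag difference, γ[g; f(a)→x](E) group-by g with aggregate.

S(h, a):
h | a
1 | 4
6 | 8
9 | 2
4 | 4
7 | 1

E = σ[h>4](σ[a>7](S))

Stepwise |·|:
  S → 5
  σ[a>7](S) → 1
  σ[h>4](σ[a>7](S)) → 1

|E| = 1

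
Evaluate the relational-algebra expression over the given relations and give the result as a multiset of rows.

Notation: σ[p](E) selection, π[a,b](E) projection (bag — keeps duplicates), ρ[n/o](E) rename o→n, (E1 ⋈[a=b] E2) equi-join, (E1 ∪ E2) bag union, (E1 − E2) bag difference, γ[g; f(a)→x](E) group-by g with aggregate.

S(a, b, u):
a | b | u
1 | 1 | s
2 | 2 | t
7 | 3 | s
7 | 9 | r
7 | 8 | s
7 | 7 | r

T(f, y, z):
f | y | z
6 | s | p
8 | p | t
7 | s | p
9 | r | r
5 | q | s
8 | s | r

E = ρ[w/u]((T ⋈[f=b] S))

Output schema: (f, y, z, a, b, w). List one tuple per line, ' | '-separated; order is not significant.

Stepwise |·|:
  T → 6
  S → 6
  (T ⋈[f=b] S) → 4
  ρ[w/u]((T ⋈[f=b] S)) → 4

== RESULT ==
f | y | z | a | b | w
7 | s | p | 7 | 7 | r
8 | p | t | 7 | 8 | s
8 | s | r | 7 | 8 | s
9 | r | r | 7 | 9 | r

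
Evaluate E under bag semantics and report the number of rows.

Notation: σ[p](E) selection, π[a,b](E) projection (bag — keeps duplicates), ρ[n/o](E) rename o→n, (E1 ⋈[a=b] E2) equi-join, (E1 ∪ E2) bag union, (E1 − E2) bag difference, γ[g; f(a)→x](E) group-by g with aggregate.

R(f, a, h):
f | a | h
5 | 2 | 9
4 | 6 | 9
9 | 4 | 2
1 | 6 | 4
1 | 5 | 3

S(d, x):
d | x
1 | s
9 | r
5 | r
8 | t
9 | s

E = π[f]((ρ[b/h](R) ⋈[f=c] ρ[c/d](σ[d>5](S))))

Row counts bottom-up:
  R → 5
  ρ[b/h](R) → 5
  S → 5
  σ[d>5](S) → 3
  ρ[c/d](σ[d>5](S)) → 3
  (ρ[b/h](R) ⋈[f=c] ρ[c/d](σ[d>5](S))) → 2
  π[f]((ρ[b/h](R) ⋈[f=c] ρ[c/d](σ[d>5](S)))) → 2

|E| = 2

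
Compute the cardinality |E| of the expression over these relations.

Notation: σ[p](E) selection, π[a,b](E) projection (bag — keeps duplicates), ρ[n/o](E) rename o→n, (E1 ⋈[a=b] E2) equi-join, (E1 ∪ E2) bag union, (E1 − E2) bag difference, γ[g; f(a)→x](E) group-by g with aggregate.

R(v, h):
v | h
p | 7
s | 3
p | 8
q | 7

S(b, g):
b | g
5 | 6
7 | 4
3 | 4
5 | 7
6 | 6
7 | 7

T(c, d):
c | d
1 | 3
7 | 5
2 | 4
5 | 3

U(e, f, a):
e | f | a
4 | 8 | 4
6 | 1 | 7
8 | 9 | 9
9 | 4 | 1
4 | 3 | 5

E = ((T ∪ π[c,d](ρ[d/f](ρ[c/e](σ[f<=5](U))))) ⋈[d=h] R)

Per-node cardinality:
  T → 4
  U → 5
  σ[f<=5](U) → 3
  ρ[c/e](σ[f<=5](U)) → 3
  ρ[d/f](ρ[c/e](σ[f<=5](U))) → 3
  π[c,d](ρ[d/f](ρ[c/e](σ[f<=5](U)))) → 3
  (T ∪ π[c,d](ρ[d/f](ρ[c/e](σ[f<=5](U))))) → 7
  R → 4
  ((T ∪ π[c,d](ρ[d/f](ρ[c/e](σ[f<=5](U))))) ⋈[d=h] R) → 3

|E| = 3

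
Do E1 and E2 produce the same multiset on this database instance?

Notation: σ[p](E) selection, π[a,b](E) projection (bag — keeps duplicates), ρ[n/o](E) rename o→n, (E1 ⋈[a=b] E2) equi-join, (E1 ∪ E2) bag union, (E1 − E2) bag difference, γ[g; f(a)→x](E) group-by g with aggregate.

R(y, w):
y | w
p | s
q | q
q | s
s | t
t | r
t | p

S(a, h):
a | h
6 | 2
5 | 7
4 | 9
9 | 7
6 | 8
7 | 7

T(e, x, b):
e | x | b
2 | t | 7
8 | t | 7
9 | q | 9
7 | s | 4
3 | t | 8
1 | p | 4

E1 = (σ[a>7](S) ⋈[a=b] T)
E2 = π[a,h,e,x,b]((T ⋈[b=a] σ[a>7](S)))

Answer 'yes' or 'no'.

E1 stepwise |·|:
  S → 6
  σ[a>7](S) → 1
  T → 6
  (σ[a>7](S) ⋈[a=b] T) → 1
E2 stepwise |·|:
  T → 6
  S → 6
  σ[a>7](S) → 1
  (T ⋈[b=a] σ[a>7](S)) → 1
  π[a,h,e,x,b]((T ⋈[b=a] σ[a>7](S))) → 1

E1 and E2 produce the same multiset:
a | h | e | x | b
9 | 7 | 9 | q | 9

yes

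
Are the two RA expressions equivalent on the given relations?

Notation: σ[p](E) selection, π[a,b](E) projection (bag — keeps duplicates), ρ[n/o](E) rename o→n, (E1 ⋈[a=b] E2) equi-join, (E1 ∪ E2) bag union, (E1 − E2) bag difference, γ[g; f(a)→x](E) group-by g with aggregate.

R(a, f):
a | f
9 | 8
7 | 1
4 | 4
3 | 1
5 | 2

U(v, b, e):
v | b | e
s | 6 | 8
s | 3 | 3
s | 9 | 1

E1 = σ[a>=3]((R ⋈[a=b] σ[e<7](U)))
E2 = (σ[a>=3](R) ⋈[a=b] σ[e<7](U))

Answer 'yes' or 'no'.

E1 per-node cardinality:
  R → 5
  U → 3
  σ[e<7](U) → 2
  (R ⋈[a=b] σ[e<7](U)) → 2
  σ[a>=3]((R ⋈[a=b] σ[e<7](U))) → 2
E2 per-node cardinality:
  R → 5
  σ[a>=3](R) → 5
  U → 3
  σ[e<7](U) → 2
  (σ[a>=3](R) ⋈[a=b] σ[e<7](U)) → 2

E1 and E2 produce the same multiset:
a | f | v | b | e
3 | 1 | s | 3 | 3
9 | 8 | s | 9 | 1

yes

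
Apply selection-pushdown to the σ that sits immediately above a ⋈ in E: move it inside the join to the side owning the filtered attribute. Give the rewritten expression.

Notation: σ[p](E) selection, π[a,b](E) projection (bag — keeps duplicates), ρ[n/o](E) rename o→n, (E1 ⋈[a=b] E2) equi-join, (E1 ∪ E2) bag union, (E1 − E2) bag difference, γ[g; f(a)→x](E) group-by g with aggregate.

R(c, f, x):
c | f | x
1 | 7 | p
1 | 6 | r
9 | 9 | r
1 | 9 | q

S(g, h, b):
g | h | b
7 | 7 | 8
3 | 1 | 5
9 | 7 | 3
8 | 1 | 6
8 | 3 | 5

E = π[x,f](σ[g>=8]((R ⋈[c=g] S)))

σ filters on g, owned by the right side.
E' = π[x,f]((R ⋈[c=g] σ[g>=8](S)))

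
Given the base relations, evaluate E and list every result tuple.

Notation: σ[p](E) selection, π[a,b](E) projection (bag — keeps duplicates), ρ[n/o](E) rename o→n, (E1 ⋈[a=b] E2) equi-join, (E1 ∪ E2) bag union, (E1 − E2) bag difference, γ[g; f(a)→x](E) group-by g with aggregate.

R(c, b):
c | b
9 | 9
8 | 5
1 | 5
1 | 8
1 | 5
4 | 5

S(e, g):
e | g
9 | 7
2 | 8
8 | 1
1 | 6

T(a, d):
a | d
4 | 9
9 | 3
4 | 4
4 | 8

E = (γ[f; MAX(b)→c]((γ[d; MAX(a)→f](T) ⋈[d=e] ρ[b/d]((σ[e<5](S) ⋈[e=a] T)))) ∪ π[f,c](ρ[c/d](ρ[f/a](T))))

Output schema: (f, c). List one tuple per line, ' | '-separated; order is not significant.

Per-node cardinality:
  T → 4
  γ[d; MAX(a)→f](T) → 4
  S → 4
  σ[e<5](S) → 2
  T → 4
  (σ[e<5](S) ⋈[e=a] T) → 0
  ρ[b/d]((σ[e<5](S) ⋈[e=a] T)) → 0
  (γ[d; MAX(a)→f](T) ⋈[d=e] ρ[b/d]((σ[e<5](S) ⋈[e=a] T))) → 0
  γ[f; MAX(b)→c]((γ[d; MAX(a)→f](T) ⋈[d=e] ρ[b/d]((σ[e<5](S) ⋈[e=a] T)))) → 0
  T → 4
  ρ[f/a](T) → 4
  ρ[c/d](ρ[f/a](T)) → 4
  π[f,c](ρ[c/d](ρ[f/a](T))) → 4
  (γ[f; MAX(b)→c]((γ[d; MAX(a)→f](T) ⋈[d=e] ρ[b/d]((σ[e<5](S) ⋈[e=a] T)))) ∪ π[f,c](ρ[c/d](ρ[f/a](T)))) → 4

== RESULT ==
f | c
4 | 4
4 | 8
4 | 9
9 | 3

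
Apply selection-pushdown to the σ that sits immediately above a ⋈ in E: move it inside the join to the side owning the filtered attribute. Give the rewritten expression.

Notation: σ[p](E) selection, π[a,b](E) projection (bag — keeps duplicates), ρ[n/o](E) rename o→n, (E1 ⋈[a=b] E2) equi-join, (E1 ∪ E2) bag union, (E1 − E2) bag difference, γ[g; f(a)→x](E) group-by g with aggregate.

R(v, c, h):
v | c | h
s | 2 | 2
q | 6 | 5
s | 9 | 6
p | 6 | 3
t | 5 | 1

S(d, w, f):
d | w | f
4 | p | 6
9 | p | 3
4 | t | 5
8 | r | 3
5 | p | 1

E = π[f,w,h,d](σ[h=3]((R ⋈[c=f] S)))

σ filters on h, owned by the left side.
E' = π[f,w,h,d]((σ[h=3](R) ⋈[c=f] S))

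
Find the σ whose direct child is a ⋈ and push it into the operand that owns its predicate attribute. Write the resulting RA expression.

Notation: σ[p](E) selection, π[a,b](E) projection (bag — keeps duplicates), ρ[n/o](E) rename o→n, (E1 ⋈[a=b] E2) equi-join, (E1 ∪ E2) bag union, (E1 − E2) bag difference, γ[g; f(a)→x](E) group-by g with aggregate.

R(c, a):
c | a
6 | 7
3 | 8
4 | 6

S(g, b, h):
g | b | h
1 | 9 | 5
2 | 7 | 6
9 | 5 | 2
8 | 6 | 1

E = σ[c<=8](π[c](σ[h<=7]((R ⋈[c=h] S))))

σ filters on h, owned by the right side.
E' = σ[c<=8](π[c]((R ⋈[c=h] σ[h<=7](S))))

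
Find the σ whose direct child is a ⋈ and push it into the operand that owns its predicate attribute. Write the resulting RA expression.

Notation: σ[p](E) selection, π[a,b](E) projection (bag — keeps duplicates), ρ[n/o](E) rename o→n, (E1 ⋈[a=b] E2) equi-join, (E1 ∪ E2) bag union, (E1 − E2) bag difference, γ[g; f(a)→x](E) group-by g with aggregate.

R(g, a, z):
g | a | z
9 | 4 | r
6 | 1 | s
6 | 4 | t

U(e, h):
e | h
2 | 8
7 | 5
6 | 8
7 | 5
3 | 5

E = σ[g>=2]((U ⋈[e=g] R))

σ filters on g, owned by the right side.
E' = (U ⋈[e=g] σ[g>=2](R))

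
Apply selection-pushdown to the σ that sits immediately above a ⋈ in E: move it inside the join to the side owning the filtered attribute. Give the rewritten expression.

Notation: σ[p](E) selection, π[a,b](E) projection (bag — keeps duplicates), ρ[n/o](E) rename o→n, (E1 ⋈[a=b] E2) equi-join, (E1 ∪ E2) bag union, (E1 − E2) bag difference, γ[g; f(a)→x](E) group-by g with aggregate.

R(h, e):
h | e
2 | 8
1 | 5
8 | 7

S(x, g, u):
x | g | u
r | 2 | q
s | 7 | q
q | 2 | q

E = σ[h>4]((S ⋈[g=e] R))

σ filters on h, owned by the right side.
E' = (S ⋈[g=e] σ[h>4](R))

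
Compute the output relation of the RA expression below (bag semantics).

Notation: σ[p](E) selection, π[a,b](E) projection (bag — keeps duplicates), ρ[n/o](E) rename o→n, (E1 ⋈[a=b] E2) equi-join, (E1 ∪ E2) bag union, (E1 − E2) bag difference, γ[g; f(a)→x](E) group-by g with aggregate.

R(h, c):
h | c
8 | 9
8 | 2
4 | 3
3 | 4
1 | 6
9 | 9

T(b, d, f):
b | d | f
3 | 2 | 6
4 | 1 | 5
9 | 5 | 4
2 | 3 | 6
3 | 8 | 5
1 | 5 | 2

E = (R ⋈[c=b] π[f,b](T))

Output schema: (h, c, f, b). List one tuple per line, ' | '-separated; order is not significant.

Per-node cardinality:
  R → 6
  T → 6
  π[f,b](T) → 6
  (R ⋈[c=b] π[f,b](T)) → 6

== RESULT ==
h | c | f | b
3 | 4 | 5 | 4
4 | 3 | 5 | 3
4 | 3 | 6 | 3
8 | 2 | 6 | 2
8 | 9 | 4 | 9
9 | 9 | 4 | 9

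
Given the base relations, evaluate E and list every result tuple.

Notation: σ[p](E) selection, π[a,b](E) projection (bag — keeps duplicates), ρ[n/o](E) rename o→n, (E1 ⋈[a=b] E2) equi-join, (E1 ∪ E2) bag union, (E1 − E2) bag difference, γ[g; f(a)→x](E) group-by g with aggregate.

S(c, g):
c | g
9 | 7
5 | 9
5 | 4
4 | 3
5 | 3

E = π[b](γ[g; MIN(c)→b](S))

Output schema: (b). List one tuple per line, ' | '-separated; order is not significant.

Subexpression sizes:
  S → 5
  γ[g; MIN(c)→b](S) → 4
  π[b](γ[g; MIN(c)→b](S)) → 4

== RESULT ==
b
4
5
5
9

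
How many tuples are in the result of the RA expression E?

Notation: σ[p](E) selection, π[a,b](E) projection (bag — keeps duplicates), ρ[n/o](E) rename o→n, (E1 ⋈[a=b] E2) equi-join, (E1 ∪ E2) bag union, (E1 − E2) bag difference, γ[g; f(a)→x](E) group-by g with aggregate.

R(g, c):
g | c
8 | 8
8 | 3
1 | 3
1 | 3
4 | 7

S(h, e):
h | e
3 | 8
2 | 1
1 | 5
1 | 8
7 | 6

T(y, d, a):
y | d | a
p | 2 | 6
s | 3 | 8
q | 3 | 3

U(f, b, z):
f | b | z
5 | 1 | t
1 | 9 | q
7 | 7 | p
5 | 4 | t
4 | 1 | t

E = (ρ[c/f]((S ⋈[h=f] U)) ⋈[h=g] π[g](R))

Per-node cardinality:
  S → 5
  U → 5
  (S ⋈[h=f] U) → 3
  ρ[c/f]((S ⋈[h=f] U)) → 3
  R → 5
  π[g](R) → 5
  (ρ[c/f]((S ⋈[h=f] U)) ⋈[h=g] π[g](R)) → 4

|E| = 4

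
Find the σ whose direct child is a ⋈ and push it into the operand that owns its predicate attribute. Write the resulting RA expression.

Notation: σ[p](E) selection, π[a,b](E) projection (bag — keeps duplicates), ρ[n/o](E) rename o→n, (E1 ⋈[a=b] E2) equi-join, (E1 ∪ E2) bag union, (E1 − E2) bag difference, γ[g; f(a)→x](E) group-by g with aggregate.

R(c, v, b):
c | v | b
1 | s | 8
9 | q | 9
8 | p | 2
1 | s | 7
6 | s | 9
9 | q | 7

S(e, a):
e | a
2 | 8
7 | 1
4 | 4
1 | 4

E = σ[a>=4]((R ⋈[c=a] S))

σ filters on a, owned by the right side.
E' = (R ⋈[c=a] σ[a>=4](S))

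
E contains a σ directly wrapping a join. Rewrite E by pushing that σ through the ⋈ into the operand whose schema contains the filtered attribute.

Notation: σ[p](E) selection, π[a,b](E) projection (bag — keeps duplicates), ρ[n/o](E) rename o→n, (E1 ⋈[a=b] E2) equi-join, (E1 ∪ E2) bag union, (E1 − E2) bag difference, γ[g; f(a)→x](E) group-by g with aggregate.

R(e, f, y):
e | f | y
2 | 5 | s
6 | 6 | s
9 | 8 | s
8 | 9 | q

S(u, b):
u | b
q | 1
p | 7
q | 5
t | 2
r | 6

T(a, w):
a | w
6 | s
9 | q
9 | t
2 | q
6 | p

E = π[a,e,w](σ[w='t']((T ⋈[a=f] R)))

σ filters on w, owned by the left side.
E' = π[a,e,w]((σ[w='t'](T) ⋈[a=f] R))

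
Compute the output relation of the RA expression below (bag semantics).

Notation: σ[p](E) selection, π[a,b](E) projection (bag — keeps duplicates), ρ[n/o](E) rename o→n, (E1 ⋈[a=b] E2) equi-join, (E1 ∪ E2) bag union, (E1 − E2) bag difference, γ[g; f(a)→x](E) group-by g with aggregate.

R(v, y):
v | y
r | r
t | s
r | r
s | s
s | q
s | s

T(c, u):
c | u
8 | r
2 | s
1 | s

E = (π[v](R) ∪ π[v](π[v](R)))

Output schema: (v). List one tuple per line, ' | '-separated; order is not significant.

Subexpression sizes:
  R → 6
  π[v](R) → 6
  R → 6
  π[v](R) → 6
  π[v](π[v](R)) → 6
  (π[v](R) ∪ π[v](π[v](R))) → 12

== RESULT ==
v
r
r
r
r
s
s
s
s
s
s
t
t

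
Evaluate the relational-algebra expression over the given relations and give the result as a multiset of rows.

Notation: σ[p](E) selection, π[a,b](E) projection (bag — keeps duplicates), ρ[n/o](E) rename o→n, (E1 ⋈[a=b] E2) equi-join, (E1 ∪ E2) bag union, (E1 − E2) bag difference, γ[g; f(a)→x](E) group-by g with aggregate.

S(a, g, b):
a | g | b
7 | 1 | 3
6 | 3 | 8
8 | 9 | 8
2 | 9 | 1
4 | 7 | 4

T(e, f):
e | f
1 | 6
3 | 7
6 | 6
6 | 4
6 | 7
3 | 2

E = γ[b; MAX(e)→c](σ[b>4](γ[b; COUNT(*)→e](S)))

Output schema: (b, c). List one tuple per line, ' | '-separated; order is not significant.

Per-node cardinality:
  S → 5
  γ[b; COUNT(*)→e](S) → 4
  σ[b>4](γ[b; COUNT(*)→e](S)) → 1
  γ[b; MAX(e)→c](σ[b>4](γ[b; COUNT(*)→e](S))) → 1

== RESULT ==
b | c
8 | 2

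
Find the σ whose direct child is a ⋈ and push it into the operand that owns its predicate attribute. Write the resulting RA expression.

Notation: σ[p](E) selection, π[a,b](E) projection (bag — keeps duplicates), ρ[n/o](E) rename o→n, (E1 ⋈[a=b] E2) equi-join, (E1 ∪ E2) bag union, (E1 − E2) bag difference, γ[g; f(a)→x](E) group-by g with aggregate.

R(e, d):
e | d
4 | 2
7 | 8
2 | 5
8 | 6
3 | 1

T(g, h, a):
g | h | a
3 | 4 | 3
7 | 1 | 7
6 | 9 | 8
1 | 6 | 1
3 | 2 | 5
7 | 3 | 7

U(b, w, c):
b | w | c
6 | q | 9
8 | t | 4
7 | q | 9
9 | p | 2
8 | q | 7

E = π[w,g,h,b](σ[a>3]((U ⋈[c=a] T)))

σ filters on a, owned by the right side.
E' = π[w,g,h,b]((U ⋈[c=a] σ[a>3](T)))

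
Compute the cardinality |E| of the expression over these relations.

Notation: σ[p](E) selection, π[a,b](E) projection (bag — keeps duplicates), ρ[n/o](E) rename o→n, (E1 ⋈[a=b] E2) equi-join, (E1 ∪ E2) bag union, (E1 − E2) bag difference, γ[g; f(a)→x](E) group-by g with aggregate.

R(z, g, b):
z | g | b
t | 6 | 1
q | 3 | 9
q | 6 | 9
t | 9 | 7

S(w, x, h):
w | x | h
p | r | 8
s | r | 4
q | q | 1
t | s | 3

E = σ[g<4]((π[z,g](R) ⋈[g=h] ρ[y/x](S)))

Per-node cardinality:
  R → 4
  π[z,g](R) → 4
  S → 4
  ρ[y/x](S) → 4
  (π[z,g](R) ⋈[g=h] ρ[y/x](S)) → 1
  σ[g<4]((π[z,g](R) ⋈[g=h] ρ[y/x](S))) → 1

|E| = 1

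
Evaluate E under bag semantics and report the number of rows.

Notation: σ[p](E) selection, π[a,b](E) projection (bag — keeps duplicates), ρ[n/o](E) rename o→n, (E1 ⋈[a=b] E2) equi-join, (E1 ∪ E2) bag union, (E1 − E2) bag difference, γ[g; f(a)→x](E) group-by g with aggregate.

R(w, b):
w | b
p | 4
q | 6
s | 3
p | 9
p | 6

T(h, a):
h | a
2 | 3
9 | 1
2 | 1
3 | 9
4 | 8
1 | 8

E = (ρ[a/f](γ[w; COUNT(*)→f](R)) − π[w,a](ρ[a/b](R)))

Per-node cardinality:
  R → 5
  γ[w; COUNT(*)→f](R) → 3
  ρ[a/f](γ[w; COUNT(*)→f](R)) → 3
  R → 5
  ρ[a/b](R) → 5
  π[w,a](ρ[a/b](R)) → 5
  (ρ[a/f](γ[w; COUNT(*)→f](R)) − π[w,a](ρ[a/b](R))) → 3

|E| = 3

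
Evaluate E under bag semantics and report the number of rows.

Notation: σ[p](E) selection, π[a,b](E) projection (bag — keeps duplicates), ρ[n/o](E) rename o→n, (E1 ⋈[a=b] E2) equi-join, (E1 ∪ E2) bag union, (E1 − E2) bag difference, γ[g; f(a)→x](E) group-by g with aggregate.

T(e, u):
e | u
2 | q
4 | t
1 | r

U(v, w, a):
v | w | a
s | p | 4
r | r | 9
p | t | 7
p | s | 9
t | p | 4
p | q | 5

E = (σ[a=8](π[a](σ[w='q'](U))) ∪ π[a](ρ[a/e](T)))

Stepwise |·|:
  U → 6
  σ[w='q'](U) → 1
  π[a](σ[w='q'](U)) → 1
  σ[a=8](π[a](σ[w='q'](U))) → 0
  T → 3
  ρ[a/e](T) → 3
  π[a](ρ[a/e](T)) → 3
  (σ[a=8](π[a](σ[w='q'](U))) ∪ π[a](ρ[a/e](T))) → 3

|E| = 3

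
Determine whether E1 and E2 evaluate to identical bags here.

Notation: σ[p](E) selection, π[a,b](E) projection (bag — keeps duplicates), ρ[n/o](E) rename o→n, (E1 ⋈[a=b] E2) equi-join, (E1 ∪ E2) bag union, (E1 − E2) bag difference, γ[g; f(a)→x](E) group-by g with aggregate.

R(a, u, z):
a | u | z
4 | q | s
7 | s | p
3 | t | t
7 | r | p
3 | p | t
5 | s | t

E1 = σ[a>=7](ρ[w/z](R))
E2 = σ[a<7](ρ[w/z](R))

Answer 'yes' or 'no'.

E1 per-node cardinality:
  R → 6
  ρ[w/z](R) → 6
  σ[a>=7](ρ[w/z](R)) → 2
E2 per-node cardinality:
  R → 6
  ρ[w/z](R) → 6
  σ[a<7](ρ[w/z](R)) → 4

E1 result:
a | u | w
7 | r | p
7 | s | p
E2 result:
a | u | w
3 | p | t
3 | t | t
4 | q | s
5 | s | t
Witness: (3, 'p', 't') appears 0× in E1 but 1× in E2.

no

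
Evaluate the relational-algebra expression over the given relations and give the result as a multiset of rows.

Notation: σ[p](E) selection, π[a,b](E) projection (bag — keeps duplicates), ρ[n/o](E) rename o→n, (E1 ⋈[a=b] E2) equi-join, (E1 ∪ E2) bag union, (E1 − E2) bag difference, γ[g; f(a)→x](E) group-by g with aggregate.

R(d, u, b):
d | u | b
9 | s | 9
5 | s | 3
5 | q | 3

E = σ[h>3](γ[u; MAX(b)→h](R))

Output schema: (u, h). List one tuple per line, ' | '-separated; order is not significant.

Stepwise |·|:
  R → 3
  γ[u; MAX(b)→h](R) → 2
  σ[h>3](γ[u; MAX(b)→h](R)) → 1

== RESULT ==
u | h
s | 9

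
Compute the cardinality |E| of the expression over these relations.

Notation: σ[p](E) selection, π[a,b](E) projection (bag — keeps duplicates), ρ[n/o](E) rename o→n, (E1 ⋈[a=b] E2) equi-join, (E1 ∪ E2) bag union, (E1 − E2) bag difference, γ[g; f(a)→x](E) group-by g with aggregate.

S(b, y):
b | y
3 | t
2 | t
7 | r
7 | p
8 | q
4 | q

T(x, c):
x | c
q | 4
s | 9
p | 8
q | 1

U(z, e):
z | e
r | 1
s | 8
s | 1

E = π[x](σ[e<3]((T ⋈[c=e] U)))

Row counts bottom-up:
  T → 4
  U → 3
  (T ⋈[c=e] U) → 3
  σ[e<3]((T ⋈[c=e] U)) → 2
  π[x](σ[e<3]((T ⋈[c=e] U))) → 2

|E| = 2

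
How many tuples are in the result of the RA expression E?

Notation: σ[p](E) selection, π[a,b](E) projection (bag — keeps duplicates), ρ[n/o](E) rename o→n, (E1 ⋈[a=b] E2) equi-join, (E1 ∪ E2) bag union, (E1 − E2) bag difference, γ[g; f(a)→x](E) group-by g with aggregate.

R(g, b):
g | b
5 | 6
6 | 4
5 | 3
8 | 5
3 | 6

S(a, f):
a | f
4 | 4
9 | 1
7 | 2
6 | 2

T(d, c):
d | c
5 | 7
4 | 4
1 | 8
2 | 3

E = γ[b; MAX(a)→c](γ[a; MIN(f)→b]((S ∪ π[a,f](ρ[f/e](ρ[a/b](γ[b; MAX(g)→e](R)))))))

Row counts bottom-up:
  S → 4
  R → 5
  γ[b; MAX(g)→e](R) → 4
  ρ[a/b](γ[b; MAX(g)→e](R)) → 4
  ρ[f/e](ρ[a/b](γ[b; MAX(g)→e](R))) → 4
  π[a,f](ρ[f/e](ρ[a/b](γ[b; MAX(g)→e](R)))) → 4
  (S ∪ π[a,f](ρ[f/e](ρ[a/b](γ[b; MAX(g)→e](R))))) → 8
  γ[a; MIN(f)→b]((S ∪ π[a,f](ρ[f/e](ρ[a/b](γ[b; MAX(g)→e](R)))))) → 6
  γ[b; MAX(a)→c](γ[a; MIN(f)→b]((S ∪ π[a,f](ρ[f/e](ρ[a/b](γ[b; MAX(g)→e](R))))))) → 5

|E| = 5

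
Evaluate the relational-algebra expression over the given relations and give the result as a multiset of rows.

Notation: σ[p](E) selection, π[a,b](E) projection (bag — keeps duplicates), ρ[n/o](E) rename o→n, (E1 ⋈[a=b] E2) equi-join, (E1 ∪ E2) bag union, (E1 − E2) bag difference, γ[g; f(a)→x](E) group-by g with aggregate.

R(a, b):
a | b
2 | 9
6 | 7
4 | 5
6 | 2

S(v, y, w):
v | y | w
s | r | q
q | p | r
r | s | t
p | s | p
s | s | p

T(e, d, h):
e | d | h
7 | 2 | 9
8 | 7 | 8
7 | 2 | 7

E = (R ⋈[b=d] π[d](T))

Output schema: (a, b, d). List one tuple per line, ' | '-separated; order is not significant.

Row counts bottom-up:
  R → 4
  T → 3
  π[d](T) → 3
  (R ⋈[b=d] π[d](T)) → 3

== RESULT ==
a | b | d
6 | 2 | 2
6 | 2 | 2
6 | 7 | 7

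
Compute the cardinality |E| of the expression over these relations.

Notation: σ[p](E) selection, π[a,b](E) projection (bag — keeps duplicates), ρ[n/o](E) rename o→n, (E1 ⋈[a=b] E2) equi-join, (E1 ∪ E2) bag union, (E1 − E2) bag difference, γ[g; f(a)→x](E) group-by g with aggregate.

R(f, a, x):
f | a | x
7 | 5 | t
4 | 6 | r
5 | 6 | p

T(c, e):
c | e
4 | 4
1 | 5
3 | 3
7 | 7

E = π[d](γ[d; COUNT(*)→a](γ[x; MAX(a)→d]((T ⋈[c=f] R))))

Per-node cardinality:
  T → 4
  R → 3
  (T ⋈[c=f] R) → 2
  γ[x; MAX(a)→d]((T ⋈[c=f] R)) → 2
  γ[d; COUNT(*)→a](γ[x; MAX(a)→d]((T ⋈[c=f] R))) → 2
  π[d](γ[d; COUNT(*)→a](γ[x; MAX(a)→d]((T ⋈[c=f] R)))) → 2

|E| = 2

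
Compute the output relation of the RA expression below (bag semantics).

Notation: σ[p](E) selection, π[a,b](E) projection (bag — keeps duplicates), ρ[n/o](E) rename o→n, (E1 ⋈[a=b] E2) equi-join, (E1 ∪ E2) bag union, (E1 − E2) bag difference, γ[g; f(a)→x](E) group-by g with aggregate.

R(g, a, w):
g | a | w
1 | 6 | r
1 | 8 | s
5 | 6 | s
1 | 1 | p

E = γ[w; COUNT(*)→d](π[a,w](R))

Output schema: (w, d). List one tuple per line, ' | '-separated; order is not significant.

Stepwise |·|:
  R → 4
  π[a,w](R) → 4
  γ[w; COUNT(*)→d](π[a,w](R)) → 3

== RESULT ==
w | d
p | 1
r | 1
s | 2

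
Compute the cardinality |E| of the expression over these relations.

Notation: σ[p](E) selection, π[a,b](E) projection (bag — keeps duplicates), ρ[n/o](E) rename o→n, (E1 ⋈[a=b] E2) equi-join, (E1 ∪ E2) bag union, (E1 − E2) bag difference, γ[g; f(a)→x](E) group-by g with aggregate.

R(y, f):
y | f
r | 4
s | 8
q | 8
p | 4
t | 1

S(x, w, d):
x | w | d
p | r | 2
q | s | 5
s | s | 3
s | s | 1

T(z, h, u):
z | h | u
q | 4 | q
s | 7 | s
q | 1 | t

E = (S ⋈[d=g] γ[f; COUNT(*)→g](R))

Stepwise |·|:
  S → 4
  R → 5
  γ[f; COUNT(*)→g](R) → 3
  (S ⋈[d=g] γ[f; COUNT(*)→g](R)) → 3

|E| = 3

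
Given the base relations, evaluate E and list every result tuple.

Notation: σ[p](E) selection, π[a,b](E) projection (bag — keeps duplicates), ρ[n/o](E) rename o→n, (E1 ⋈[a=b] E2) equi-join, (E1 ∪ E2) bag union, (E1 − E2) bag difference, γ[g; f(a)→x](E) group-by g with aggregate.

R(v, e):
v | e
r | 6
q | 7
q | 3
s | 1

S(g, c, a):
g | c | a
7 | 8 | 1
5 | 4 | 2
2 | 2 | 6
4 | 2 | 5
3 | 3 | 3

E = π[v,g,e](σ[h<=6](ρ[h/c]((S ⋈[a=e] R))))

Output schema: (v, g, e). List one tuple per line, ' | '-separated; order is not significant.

Subexpression sizes:
  S → 5
  R → 4
  (S ⋈[a=e] R) → 3
  ρ[h/c]((S ⋈[a=e] R)) → 3
  σ[h<=6](ρ[h/c]((S ⋈[a=e] R))) → 2
  π[v,g,e](σ[h<=6](ρ[h/c]((S ⋈[a=e] R)))) → 2

== RESULT ==
v | g | e
q | 3 | 3
r | 2 | 6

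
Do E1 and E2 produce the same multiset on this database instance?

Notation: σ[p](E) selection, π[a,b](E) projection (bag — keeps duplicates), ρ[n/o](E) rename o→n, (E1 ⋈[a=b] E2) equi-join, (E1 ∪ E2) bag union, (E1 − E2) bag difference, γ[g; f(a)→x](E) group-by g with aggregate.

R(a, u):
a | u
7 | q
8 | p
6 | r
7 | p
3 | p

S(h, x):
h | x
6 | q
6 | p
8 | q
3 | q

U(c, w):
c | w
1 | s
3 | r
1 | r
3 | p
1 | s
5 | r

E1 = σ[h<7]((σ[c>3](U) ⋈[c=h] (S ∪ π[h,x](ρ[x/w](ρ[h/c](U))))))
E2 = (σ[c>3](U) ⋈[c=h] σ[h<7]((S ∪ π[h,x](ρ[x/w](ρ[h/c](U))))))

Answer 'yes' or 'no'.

E1 per-node cardinality:
  U → 6
  σ[c>3](U) → 1
  S → 4
  U → 6
  ρ[h/c](U) → 6
  ρ[x/w](ρ[h/c](U)) → 6
  π[h,x](ρ[x/w](ρ[h/c](U))) → 6
  (S ∪ π[h,x](ρ[x/w](ρ[h/c](U)))) → 10
  (σ[c>3](U) ⋈[c=h] (S ∪ π[h,x](ρ[x/w](ρ[h/c](U))))) → 1
  σ[h<7]((σ[c>3](U) ⋈[c=h] (S ∪ π[h,x](ρ[x/w](ρ[h/c](U)))))) → 1
E2 per-node cardinality:
  U → 6
  σ[c>3](U) → 1
  S → 4
  U → 6
  ρ[h/c](U) → 6
  ρ[x/w](ρ[h/c](U)) → 6
  π[h,x](ρ[x/w](ρ[h/c](U))) → 6
  (S ∪ π[h,x](ρ[x/w](ρ[h/c](U)))) → 10
  σ[h<7]((S ∪ π[h,x](ρ[x/w](ρ[h/c](U))))) → 9
  (σ[c>3](U) ⋈[c=h] σ[h<7]((S ∪ π[h,x](ρ[x/w](ρ[h/c](U)))))) → 1

E1 and E2 produce the same multiset:
c | w | h | x
5 | r | 5 | r

yes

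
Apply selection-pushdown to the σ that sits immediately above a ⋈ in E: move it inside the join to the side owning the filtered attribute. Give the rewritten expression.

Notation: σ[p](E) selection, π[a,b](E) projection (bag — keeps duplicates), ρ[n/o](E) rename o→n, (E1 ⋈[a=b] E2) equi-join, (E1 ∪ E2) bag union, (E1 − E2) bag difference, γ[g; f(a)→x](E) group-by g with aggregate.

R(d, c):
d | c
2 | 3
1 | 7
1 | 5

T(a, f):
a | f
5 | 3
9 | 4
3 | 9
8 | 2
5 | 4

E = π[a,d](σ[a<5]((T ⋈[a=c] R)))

σ filters on a, owned by the left side.
E' = π[a,d]((σ[a<5](T) ⋈[a=c] R))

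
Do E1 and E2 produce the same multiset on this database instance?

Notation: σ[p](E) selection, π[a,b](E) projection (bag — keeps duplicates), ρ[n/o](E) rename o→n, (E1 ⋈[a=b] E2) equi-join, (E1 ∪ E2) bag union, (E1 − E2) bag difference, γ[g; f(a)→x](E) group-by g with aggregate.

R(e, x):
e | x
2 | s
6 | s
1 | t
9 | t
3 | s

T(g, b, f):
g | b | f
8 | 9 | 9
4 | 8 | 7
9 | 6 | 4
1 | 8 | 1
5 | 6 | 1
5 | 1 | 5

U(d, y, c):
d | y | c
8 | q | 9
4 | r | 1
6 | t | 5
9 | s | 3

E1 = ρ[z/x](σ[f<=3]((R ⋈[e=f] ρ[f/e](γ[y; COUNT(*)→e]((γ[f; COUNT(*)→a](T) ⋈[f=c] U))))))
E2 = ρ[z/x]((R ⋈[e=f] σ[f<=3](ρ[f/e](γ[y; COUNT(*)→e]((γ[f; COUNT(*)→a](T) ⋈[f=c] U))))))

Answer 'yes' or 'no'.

E1 stepwise |·|:
  R → 5
  T → 6
  γ[f; COUNT(*)→a](T) → 5
  U → 4
  (γ[f; COUNT(*)→a](T) ⋈[f=c] U) → 3
  γ[y; COUNT(*)→e]((γ[f; COUNT(*)→a](T) ⋈[f=c] U)) → 3
  ρ[f/e](γ[y; COUNT(*)→e]((γ[f; COUNT(*)→a](T) ⋈[f=c] U))) → 3
  (R ⋈[e=f] ρ[f/e](γ[y; COUNT(*)→e]((γ[f; COUNT(*)→a](T) ⋈[f=c] U)))) → 3
  σ[f<=3]((R ⋈[e=f] ρ[f/e](γ[y; COUNT(*)→e]((γ[f; COUNT(*)→a](T) ⋈[f=c] U))))) → 3
  ρ[z/x](σ[f<=3]((R ⋈[e=f] ρ[f/e](γ[y; COUNT(*)→e]((γ[f; COUNT(*)→a](T) ⋈[f=c] U)))))) → 3
E2 stepwise |·|:
  R → 5
  T → 6
  γ[f; COUNT(*)→a](T) → 5
  U → 4
  (γ[f; COUNT(*)→a](T) ⋈[f=c] U) → 3
  γ[y; COUNT(*)→e]((γ[f; COUNT(*)→a](T) ⋈[f=c] U)) → 3
  ρ[f/e](γ[y; COUNT(*)→e]((γ[f; COUNT(*)→a](T) ⋈[f=c] U))) → 3
  σ[f<=3](ρ[f/e](γ[y; COUNT(*)→e]((γ[f; COUNT(*)→a](T) ⋈[f=c] U)))) → 3
  (R ⋈[e=f] σ[f<=3](ρ[f/e](γ[y; COUNT(*)→e]((γ[f; COUNT(*)→a](T) ⋈[f=c] U))))) → 3
  ρ[z/x]((R ⋈[e=f] σ[f<=3](ρ[f/e](γ[y; COUNT(*)→e]((γ[f; COUNT(*)→a](T) ⋈[f=c] U)))))) → 3

E1 and E2 produce the same multiset:
e | z | y | f
1 | t | q | 1
1 | t | r | 1
1 | t | t | 1

yes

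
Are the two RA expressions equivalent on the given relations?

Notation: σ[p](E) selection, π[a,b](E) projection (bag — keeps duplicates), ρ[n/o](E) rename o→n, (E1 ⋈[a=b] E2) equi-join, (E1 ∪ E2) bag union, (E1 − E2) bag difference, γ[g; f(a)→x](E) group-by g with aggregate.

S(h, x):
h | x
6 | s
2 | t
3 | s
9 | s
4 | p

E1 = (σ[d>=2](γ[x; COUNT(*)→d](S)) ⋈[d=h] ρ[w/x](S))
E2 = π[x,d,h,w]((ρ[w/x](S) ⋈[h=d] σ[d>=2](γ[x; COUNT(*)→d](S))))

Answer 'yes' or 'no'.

E1 stepwise |·|:
  S → 5
  γ[x; COUNT(*)→d](S) → 3
  σ[d>=2](γ[x; COUNT(*)→d](S)) → 1
  S → 5
  ρ[w/x](S) → 5
  (σ[d>=2](γ[x; COUNT(*)→d](S)) ⋈[d=h] ρ[w/x](S)) → 1
E2 stepwise |·|:
  S → 5
  ρ[w/x](S) → 5
  S → 5
  γ[x; COUNT(*)→d](S) → 3
  σ[d>=2](γ[x; COUNT(*)→d](S)) → 1
  (ρ[w/x](S) ⋈[h=d] σ[d>=2](γ[x; COUNT(*)→d](S))) → 1
  π[x,d,h,w]((ρ[w/x](S) ⋈[h=d] σ[d>=2](γ[x; COUNT(*)→d](S)))) → 1

E1 and E2 produce the same multiset:
x | d | h | w
s | 3 | 3 | s

yes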